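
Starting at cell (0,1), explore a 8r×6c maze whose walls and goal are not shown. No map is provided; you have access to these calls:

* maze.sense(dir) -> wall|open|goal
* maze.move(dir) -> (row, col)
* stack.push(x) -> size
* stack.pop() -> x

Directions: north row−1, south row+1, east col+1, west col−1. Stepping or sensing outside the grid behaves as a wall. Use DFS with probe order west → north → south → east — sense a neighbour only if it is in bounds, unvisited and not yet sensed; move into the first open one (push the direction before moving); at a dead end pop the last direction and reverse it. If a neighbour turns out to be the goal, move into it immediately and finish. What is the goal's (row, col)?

I try maze.sense passing west, and observe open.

Calling stack.push passing west, yielding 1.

Then maze.move passing west, — result: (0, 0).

Calling maze.sense passing south, and see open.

I try stack.push passing south, → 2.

I invoke maze.move passing south, and observe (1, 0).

Using maze.sense passing south, — result: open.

Now I run stack.push passing south, — result: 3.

I invoke maze.move passing south, yielding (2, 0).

I run maze.sense passing south, giving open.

Using stack.push passing south, : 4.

I try maze.move passing south, → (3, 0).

Then maze.sense passing south, which returns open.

Now I run stack.push passing south, which returns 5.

Next I call maze.move passing south, and get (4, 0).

I call maze.sense passing south, giving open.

Next I call stack.push passing south, giving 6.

Then maze.move passing south, — result: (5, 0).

I use maze.sense passing south, giving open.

I run stack.push passing south, and see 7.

I invoke maze.move passing south, — result: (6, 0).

I use maze.sense passing south, and get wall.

Using maze.sense passing east, : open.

Then stack.push passing east, and observe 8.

Now I run maze.move passing east, and see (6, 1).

Now I run maze.sense passing north, : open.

I invoke stack.push passing north, which returns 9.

Next I call maze.move passing north, and observe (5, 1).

I invoke maze.sense passing north, : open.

I run stack.push passing north, and get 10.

Then maze.move passing north, which returns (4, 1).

Invoking maze.sense passing north, — result: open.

I call stack.push passing north, → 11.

Next I call maze.move passing north, and observe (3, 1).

Then maze.sense passing north, and get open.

Then stack.push passing north, — result: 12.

I run maze.move passing north, which returns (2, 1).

Invoking maze.sense passing north, and observe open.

Then stack.push passing north, : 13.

Next I call maze.move passing north, and get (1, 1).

Next I call maze.sense passing east, and observe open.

I try stack.push passing east, giving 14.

I invoke maze.move passing east, and see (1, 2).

Calling maze.sense passing north, and see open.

I try stack.push passing north, and observe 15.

Calling maze.move passing north, : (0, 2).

Calling maze.sense passing east, which returns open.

I call stack.push passing east, — result: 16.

Using maze.move passing east, which returns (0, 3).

I try maze.sense passing south, giving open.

Now I run stack.push passing south, and get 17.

Calling maze.move passing south, which returns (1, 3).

Then maze.sense passing south, and see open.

Invoking stack.push passing south, yielding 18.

Now I run maze.move passing south, → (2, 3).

Now I run maze.sense passing west, giving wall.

Invoking maze.sense passing south, → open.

I run stack.push passing south, and observe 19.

Using maze.move passing south, and observe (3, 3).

Then maze.sense passing west, and see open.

I invoke stack.push passing west, which returns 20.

I use maze.move passing west, giving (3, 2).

Invoking maze.sense passing south, which returns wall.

Now I run stack.pop(), — result: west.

I use maze.move passing east, and observe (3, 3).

Calling maze.sense passing south, and observe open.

Now I run stack.push passing south, which returns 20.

Next I call maze.move passing south, which returns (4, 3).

I run maze.sense passing south, and see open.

Using stack.push passing south, and see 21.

I run maze.move passing south, which returns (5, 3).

Next I call maze.sense passing west, which returns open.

Using stack.push passing west, → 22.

I try maze.move passing west, and observe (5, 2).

Then maze.sense passing south, and see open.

Next I call stack.push passing south, and get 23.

Invoking maze.move passing south, : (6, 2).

Next I call maze.sense passing south, → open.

Now I run stack.push passing south, → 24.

I call maze.move passing south, → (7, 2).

I run maze.sense passing west, and see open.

Invoking stack.push passing west, yielding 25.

I call maze.move passing west, and observe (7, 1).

Invoking stack.pop(), giving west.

Then maze.move passing east, → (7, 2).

Invoking maze.sense passing east, and observe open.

I run stack.push passing east, giving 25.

Now I run maze.move passing east, yielding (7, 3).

Now I run maze.sense passing north, which returns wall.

I try maze.sense passing east, and get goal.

I try maze.move passing east, and see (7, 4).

Answer: (7, 4)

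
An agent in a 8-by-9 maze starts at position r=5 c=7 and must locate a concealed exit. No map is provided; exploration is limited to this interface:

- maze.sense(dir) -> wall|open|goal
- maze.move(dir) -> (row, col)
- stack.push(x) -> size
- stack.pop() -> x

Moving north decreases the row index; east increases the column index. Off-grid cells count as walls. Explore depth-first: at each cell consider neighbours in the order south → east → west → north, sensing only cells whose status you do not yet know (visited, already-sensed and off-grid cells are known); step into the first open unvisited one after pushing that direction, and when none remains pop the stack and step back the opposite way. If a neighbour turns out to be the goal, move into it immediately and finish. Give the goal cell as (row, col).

Next I call maze.sense passing dir: south, and get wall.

Next I call maze.sense passing dir: east, → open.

Next I call stack.push passing x: east, and see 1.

Using maze.move passing dir: east, and observe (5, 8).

Then maze.sense passing dir: south, yielding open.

Next I call stack.push passing x: south, and get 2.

Calling maze.move passing dir: south, yielding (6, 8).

I call maze.sense passing dir: south, yielding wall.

Then stack.pop(), — result: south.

I invoke maze.move passing dir: north, and get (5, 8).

I call maze.sense passing dir: north, — result: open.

I try stack.push passing x: north, : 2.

Using maze.move passing dir: north, giving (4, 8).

Then maze.sense passing dir: west, → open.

Next I call stack.push passing x: west, and get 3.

I try maze.move passing dir: west, yielding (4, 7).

Calling maze.sense passing dir: west, yielding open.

Invoking stack.push passing x: west, — result: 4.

Then maze.move passing dir: west, which returns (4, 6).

Next I call maze.sense passing dir: south, : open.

I try stack.push passing x: south, which returns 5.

Then maze.move passing dir: south, and get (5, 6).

I invoke maze.sense passing dir: south, and get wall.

I try maze.sense passing dir: west, and see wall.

Invoking stack.pop, which returns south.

Using maze.move passing dir: north, yielding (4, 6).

I call maze.sense passing dir: west, → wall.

Using maze.sense passing dir: north, : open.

I try stack.push passing x: north, giving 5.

Now I run maze.move passing dir: north, which returns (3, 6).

I run maze.sense passing dir: east, and get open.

Using stack.push passing x: east, : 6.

Next I call maze.move passing dir: east, : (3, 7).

Next I call maze.sense passing dir: east, giving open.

Using stack.push passing x: east, : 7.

Using maze.move passing dir: east, and get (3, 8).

Then maze.sense passing dir: north, giving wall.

Using stack.pop(), and see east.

I call maze.move passing dir: west, and observe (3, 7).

I use maze.sense passing dir: north, : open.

I run stack.push passing x: north, → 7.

I call maze.move passing dir: north, giving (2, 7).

I invoke maze.sense passing dir: west, and get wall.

I invoke maze.sense passing dir: north, — result: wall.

Now I run stack.pop(), and observe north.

I run maze.move passing dir: south, giving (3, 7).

I call stack.pop(), and get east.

I invoke maze.move passing dir: west, — result: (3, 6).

I run maze.sense passing dir: west, and get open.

Using stack.push passing x: west, and get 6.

Then maze.move passing dir: west, : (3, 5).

I try maze.sense passing dir: west, → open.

Calling stack.push passing x: west, and get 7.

I invoke maze.move passing dir: west, and see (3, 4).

Next I call maze.sense passing dir: south, yielding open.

Invoking stack.push passing x: south, and get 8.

I call maze.move passing dir: south, giving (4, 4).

Calling maze.sense passing dir: south, and get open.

Now I run stack.push passing x: south, giving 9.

I use maze.move passing dir: south, → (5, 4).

Invoking maze.sense passing dir: south, → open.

Calling stack.push passing x: south, and get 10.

Now I run maze.move passing dir: south, → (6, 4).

I use maze.sense passing dir: south, → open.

Now I run stack.push passing x: south, — result: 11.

Now I run maze.move passing dir: south, → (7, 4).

Now I run maze.sense passing dir: east, — result: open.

Invoking stack.push passing x: east, : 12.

I try maze.move passing dir: east, and observe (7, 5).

I use maze.sense passing dir: east, which returns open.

I run stack.push passing x: east, : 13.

I try maze.move passing dir: east, which returns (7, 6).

Then maze.sense passing dir: east, : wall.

Next I call stack.pop, → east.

Then maze.move passing dir: west, which returns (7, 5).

Then maze.sense passing dir: north, : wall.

Next I call stack.pop, which returns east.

Using maze.move passing dir: west, and see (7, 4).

Then maze.sense passing dir: west, — result: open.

Then stack.push passing x: west, and get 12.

I use maze.move passing dir: west, — result: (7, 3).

I try maze.sense passing dir: west, : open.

I run stack.push passing x: west, → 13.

I use maze.move passing dir: west, which returns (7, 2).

I try maze.sense passing dir: west, — result: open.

I use stack.push passing x: west, — result: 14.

Now I run maze.move passing dir: west, and see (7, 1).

I try maze.sense passing dir: west, which returns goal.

Next I call maze.move passing dir: west, yielding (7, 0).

Answer: (7, 0)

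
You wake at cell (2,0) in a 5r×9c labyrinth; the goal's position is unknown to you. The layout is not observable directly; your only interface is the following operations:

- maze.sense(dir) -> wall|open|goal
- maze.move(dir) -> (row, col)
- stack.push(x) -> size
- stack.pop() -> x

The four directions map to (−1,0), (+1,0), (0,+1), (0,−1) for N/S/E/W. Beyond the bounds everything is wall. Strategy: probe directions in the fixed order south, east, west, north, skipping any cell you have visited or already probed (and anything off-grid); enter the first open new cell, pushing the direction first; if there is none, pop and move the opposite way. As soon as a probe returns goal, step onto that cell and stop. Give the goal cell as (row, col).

[in] maze.sense dir='south'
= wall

[in] maze.sense dir='east'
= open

[in] stack.push x='east'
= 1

[in] maze.move dir='east'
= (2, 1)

[in] maze.sense dir='south'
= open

[in] stack.push x='south'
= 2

[in] maze.move dir='south'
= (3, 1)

[in] maze.sense dir='south'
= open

[in] stack.push x='south'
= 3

[in] maze.move dir='south'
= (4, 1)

[in] maze.sense dir='east'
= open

[in] stack.push x='east'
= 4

[in] maze.move dir='east'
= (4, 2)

[in] maze.sense dir='east'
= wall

[in] maze.sense dir='north'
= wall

[in] stack.pop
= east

[in] maze.move dir='west'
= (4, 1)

[in] maze.sense dir='west'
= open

[in] stack.push x='west'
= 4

[in] maze.move dir='west'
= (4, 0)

[in] stack.pop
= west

[in] maze.move dir='east'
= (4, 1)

[in] stack.pop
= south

[in] maze.move dir='north'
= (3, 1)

[in] stack.pop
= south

[in] maze.move dir='north'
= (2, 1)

[in] maze.sense dir='east'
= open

[in] stack.push x='east'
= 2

[in] maze.move dir='east'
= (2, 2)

[in] maze.sense dir='east'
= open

[in] stack.push x='east'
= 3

[in] maze.move dir='east'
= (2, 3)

[in] maze.sense dir='south'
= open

[in] stack.push x='south'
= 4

[in] maze.move dir='south'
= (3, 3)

[in] maze.sense dir='east'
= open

[in] stack.push x='east'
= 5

[in] maze.move dir='east'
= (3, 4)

[in] maze.sense dir='south'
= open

[in] stack.push x='south'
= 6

[in] maze.move dir='south'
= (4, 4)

[in] maze.sense dir='east'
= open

[in] stack.push x='east'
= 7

[in] maze.move dir='east'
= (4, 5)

[in] maze.sense dir='east'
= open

[in] stack.push x='east'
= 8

[in] maze.move dir='east'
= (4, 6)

[in] maze.sense dir='east'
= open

[in] stack.push x='east'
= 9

[in] maze.move dir='east'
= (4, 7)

[in] maze.sense dir='east'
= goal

[in] maze.move dir='east'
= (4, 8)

Answer: (4, 8)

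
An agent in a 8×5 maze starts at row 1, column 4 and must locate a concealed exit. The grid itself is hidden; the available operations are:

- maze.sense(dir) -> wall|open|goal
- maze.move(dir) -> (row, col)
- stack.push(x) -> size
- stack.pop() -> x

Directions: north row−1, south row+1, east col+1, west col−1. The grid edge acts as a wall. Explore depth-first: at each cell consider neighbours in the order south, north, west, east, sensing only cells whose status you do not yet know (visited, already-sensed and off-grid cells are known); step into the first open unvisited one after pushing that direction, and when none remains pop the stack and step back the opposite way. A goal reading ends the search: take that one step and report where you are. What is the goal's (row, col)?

# 1. maze.sense(dir=south) => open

# 2. stack.push(x=south) => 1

# 3. maze.move(dir=south) => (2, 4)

# 4. maze.sense(dir=south) => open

# 5. stack.push(x=south) => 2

# 6. maze.move(dir=south) => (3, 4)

# 7. maze.sense(dir=south) => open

# 8. stack.push(x=south) => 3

# 9. maze.move(dir=south) => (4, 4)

# 10. maze.sense(dir=south) => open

# 11. stack.push(x=south) => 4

# 12. maze.move(dir=south) => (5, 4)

# 13. maze.sense(dir=south) => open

# 14. stack.push(x=south) => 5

# 15. maze.move(dir=south) => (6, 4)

# 16. maze.sense(dir=south) => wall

# 17. maze.sense(dir=west) => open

# 18. stack.push(x=west) => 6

# 19. maze.move(dir=west) => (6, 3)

# 20. maze.sense(dir=south) => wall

# 21. maze.sense(dir=north) => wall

# 22. maze.sense(dir=west) => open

# 23. stack.push(x=west) => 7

# 24. maze.move(dir=west) => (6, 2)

# 25. maze.sense(dir=south) => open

# 26. stack.push(x=south) => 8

# 27. maze.move(dir=south) => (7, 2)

# 28. maze.sense(dir=west) => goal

# 29. maze.move(dir=west) => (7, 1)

Answer: (7, 1)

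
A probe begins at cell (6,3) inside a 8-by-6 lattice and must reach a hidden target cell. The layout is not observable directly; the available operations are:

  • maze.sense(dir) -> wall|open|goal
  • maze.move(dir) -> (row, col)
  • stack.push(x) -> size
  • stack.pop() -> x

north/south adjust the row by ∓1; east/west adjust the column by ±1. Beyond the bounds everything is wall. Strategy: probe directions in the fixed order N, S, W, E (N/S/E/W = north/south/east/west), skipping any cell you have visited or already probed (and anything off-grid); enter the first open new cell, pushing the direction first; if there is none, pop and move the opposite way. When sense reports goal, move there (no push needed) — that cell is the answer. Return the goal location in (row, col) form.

>>> sense north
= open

>>> push north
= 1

>>> move north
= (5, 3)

>>> sense north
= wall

>>> sense west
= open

>>> push west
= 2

>>> move west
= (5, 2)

>>> sense north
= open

>>> push north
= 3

>>> move north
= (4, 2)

>>> sense north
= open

>>> push north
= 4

>>> move north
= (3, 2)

>>> sense north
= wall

>>> sense west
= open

>>> push west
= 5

>>> move west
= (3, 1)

>>> sense north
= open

>>> push north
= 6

>>> move north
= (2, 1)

>>> sense north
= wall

>>> sense west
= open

>>> push west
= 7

>>> move west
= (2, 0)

>>> sense north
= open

>>> push north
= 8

>>> move north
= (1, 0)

>>> sense north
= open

>>> push north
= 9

>>> move north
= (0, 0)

>>> sense east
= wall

>>> pop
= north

>>> move south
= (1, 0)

>>> pop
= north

>>> move south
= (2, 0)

>>> sense south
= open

>>> push south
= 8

>>> move south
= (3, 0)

>>> sense south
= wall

>>> pop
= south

>>> move north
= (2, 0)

>>> pop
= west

>>> move east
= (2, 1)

>>> pop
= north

>>> move south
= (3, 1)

>>> sense south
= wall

>>> pop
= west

>>> move east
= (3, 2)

>>> sense east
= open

>>> push east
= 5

>>> move east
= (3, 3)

>>> sense north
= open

>>> push north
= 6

>>> move north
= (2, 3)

>>> sense north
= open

>>> push north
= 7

>>> move north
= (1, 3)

>>> sense north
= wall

>>> sense west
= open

>>> push west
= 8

>>> move west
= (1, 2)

>>> sense north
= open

>>> push north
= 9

>>> move north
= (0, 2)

>>> pop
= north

>>> move south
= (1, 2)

>>> pop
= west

>>> move east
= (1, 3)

>>> sense east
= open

>>> push east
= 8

>>> move east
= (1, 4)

>>> sense north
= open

>>> push north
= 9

>>> move north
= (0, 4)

>>> sense east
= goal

>>> move east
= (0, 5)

Answer: (0, 5)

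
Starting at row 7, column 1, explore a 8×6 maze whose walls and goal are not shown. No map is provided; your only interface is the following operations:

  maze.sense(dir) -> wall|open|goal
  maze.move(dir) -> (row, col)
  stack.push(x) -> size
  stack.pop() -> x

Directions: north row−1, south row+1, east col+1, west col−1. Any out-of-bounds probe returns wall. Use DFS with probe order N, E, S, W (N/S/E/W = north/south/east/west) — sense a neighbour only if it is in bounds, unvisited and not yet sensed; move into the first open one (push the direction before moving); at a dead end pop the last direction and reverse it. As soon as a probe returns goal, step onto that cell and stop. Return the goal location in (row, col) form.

Step: maze.sense[dir=north]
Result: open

Step: stack.push[x=north]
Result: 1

Step: maze.move[dir=north]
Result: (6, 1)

Step: maze.sense[dir=north]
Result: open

Step: stack.push[x=north]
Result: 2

Step: maze.move[dir=north]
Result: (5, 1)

Step: maze.sense[dir=north]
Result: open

Step: stack.push[x=north]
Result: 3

Step: maze.move[dir=north]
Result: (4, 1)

Step: maze.sense[dir=north]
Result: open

Step: stack.push[x=north]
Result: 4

Step: maze.move[dir=north]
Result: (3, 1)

Step: maze.sense[dir=north]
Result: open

Step: stack.push[x=north]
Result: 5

Step: maze.move[dir=north]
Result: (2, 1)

Step: maze.sense[dir=north]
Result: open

Step: stack.push[x=north]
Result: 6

Step: maze.move[dir=north]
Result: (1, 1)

Step: maze.sense[dir=north]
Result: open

Step: stack.push[x=north]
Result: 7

Step: maze.move[dir=north]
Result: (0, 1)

Step: maze.sense[dir=east]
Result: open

Step: stack.push[x=east]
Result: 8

Step: maze.move[dir=east]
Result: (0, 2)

Step: maze.sense[dir=east]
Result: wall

Step: maze.sense[dir=south]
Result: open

Step: stack.push[x=south]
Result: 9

Step: maze.move[dir=south]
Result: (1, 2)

Step: maze.sense[dir=east]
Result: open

Step: stack.push[x=east]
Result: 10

Step: maze.move[dir=east]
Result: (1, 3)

Step: maze.sense[dir=east]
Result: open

Step: stack.push[x=east]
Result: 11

Step: maze.move[dir=east]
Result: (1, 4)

Step: maze.sense[dir=north]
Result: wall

Step: maze.sense[dir=east]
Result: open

Step: stack.push[x=east]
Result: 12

Step: maze.move[dir=east]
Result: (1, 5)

Step: maze.sense[dir=north]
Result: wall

Step: maze.sense[dir=south]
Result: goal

Step: maze.move[dir=south]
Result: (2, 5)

Answer: (2, 5)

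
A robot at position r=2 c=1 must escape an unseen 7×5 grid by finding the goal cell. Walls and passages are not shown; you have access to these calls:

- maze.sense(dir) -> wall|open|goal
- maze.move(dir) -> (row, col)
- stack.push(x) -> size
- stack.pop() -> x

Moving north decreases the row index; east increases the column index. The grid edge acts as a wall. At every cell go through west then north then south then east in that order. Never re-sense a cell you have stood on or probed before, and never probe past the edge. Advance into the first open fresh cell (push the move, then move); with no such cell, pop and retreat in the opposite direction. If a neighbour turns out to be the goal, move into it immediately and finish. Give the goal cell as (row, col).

→ maze.sense(dir: west)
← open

→ stack.push(x: west)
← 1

→ maze.move(dir: west)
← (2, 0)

→ maze.sense(dir: north)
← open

→ stack.push(x: north)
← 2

→ maze.move(dir: north)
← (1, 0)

→ maze.sense(dir: north)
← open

→ stack.push(x: north)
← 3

→ maze.move(dir: north)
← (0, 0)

→ maze.sense(dir: east)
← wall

→ stack.pop()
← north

→ maze.move(dir: south)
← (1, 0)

→ maze.sense(dir: east)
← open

→ stack.push(x: east)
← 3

→ maze.move(dir: east)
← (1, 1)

→ maze.sense(dir: east)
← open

→ stack.push(x: east)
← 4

→ maze.move(dir: east)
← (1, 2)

→ maze.sense(dir: north)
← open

→ stack.push(x: north)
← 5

→ maze.move(dir: north)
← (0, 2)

→ maze.sense(dir: east)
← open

→ stack.push(x: east)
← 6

→ maze.move(dir: east)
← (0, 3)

→ maze.sense(dir: south)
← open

→ stack.push(x: south)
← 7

→ maze.move(dir: south)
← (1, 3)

→ maze.sense(dir: south)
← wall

→ maze.sense(dir: east)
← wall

→ stack.pop()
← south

→ maze.move(dir: north)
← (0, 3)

→ maze.sense(dir: east)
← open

→ stack.push(x: east)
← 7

→ maze.move(dir: east)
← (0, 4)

→ stack.pop()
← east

→ maze.move(dir: west)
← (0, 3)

→ stack.pop()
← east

→ maze.move(dir: west)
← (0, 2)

→ stack.pop()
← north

→ maze.move(dir: south)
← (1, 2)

→ maze.sense(dir: south)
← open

→ stack.push(x: south)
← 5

→ maze.move(dir: south)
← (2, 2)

→ maze.sense(dir: south)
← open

→ stack.push(x: south)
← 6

→ maze.move(dir: south)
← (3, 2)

→ maze.sense(dir: west)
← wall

→ maze.sense(dir: south)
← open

→ stack.push(x: south)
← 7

→ maze.move(dir: south)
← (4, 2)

→ maze.sense(dir: west)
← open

→ stack.push(x: west)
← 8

→ maze.move(dir: west)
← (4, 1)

→ maze.sense(dir: west)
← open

→ stack.push(x: west)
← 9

→ maze.move(dir: west)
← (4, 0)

→ maze.sense(dir: north)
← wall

→ maze.sense(dir: south)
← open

→ stack.push(x: south)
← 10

→ maze.move(dir: south)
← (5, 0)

→ maze.sense(dir: south)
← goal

→ maze.move(dir: south)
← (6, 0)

Answer: (6, 0)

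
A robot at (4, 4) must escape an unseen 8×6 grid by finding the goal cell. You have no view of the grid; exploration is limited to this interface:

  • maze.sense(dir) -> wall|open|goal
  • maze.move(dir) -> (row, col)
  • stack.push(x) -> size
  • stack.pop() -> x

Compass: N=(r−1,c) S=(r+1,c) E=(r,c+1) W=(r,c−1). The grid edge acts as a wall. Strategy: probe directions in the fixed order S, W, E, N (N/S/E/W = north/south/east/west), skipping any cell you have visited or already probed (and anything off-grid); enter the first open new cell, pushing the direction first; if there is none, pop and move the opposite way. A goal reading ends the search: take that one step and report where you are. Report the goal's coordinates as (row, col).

% 1. maze.sense(dir: south) : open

% 2. stack.push(x: south) : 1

% 3. maze.move(dir: south) : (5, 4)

% 4. maze.sense(dir: south) : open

% 5. stack.push(x: south) : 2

% 6. maze.move(dir: south) : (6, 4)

% 7. maze.sense(dir: south) : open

% 8. stack.push(x: south) : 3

% 9. maze.move(dir: south) : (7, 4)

% 10. maze.sense(dir: west) : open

% 11. stack.push(x: west) : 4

% 12. maze.move(dir: west) : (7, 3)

% 13. maze.sense(dir: west) : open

% 14. stack.push(x: west) : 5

% 15. maze.move(dir: west) : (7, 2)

% 16. maze.sense(dir: west) : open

% 17. stack.push(x: west) : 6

% 18. maze.move(dir: west) : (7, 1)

% 19. maze.sense(dir: west) : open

% 20. stack.push(x: west) : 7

% 21. maze.move(dir: west) : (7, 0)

% 22. maze.sense(dir: north) : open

% 23. stack.push(x: north) : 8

% 24. maze.move(dir: north) : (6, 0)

% 25. maze.sense(dir: east) : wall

% 26. maze.sense(dir: north) : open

% 27. stack.push(x: north) : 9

% 28. maze.move(dir: north) : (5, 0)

% 29. maze.sense(dir: east) : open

% 30. stack.push(x: east) : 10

% 31. maze.move(dir: east) : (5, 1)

% 32. maze.sense(dir: east) : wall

% 33. maze.sense(dir: north) : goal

% 34. maze.move(dir: north) : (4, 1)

Answer: (4, 1)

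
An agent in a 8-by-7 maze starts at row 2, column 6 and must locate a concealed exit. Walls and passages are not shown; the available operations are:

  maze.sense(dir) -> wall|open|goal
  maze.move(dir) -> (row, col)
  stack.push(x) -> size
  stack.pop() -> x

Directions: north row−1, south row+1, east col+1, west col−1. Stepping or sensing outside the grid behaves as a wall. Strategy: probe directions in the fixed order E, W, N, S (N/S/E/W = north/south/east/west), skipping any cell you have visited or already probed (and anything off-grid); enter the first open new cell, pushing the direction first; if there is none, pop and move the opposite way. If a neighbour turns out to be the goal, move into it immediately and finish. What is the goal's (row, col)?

> sense dir: west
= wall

> sense dir: north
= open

> push x: north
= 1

> move dir: north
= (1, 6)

> sense dir: west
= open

> push x: west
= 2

> move dir: west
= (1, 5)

> sense dir: west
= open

> push x: west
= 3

> move dir: west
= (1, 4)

> sense dir: west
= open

> push x: west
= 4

> move dir: west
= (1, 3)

> sense dir: west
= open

> push x: west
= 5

> move dir: west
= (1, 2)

> sense dir: west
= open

> push x: west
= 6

> move dir: west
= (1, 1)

> sense dir: west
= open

> push x: west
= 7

> move dir: west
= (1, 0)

> sense dir: north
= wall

> sense dir: south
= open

> push x: south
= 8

> move dir: south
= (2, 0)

> sense dir: east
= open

> push x: east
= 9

> move dir: east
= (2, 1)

> sense dir: east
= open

> push x: east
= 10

> move dir: east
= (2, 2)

> sense dir: east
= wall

> sense dir: south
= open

> push x: south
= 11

> move dir: south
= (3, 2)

> sense dir: east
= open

> push x: east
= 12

> move dir: east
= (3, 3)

> sense dir: east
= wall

> sense dir: south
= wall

> pop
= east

> move dir: west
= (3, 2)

> sense dir: west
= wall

> sense dir: south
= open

> push x: south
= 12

> move dir: south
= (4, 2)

> sense dir: west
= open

> push x: west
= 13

> move dir: west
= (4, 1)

> sense dir: west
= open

> push x: west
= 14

> move dir: west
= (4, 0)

> sense dir: north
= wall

> sense dir: south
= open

> push x: south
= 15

> move dir: south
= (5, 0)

> sense dir: east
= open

> push x: east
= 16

> move dir: east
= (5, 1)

> sense dir: east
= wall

> sense dir: south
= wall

> pop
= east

> move dir: west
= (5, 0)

> sense dir: south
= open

> push x: south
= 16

> move dir: south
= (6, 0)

> sense dir: south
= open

> push x: south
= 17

> move dir: south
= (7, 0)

> sense dir: east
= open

> push x: east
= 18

> move dir: east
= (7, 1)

> sense dir: east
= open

> push x: east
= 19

> move dir: east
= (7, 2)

> sense dir: east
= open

> push x: east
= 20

> move dir: east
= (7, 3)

> sense dir: east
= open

> push x: east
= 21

> move dir: east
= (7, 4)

> sense dir: east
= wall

> sense dir: north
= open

> push x: north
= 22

> move dir: north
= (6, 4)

> sense dir: east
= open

> push x: east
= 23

> move dir: east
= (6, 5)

> sense dir: east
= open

> push x: east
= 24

> move dir: east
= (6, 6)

> sense dir: north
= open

> push x: north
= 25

> move dir: north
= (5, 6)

> sense dir: west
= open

> push x: west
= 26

> move dir: west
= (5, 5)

> sense dir: west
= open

> push x: west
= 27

> move dir: west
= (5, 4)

> sense dir: west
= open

> push x: west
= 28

> move dir: west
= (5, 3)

> sense dir: south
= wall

> pop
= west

> move dir: east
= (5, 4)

> sense dir: north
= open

> push x: north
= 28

> move dir: north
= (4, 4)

> sense dir: east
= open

> push x: east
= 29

> move dir: east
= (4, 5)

> sense dir: east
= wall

> sense dir: north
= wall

> pop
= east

> move dir: west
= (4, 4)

> pop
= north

> move dir: south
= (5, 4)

> pop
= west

> move dir: east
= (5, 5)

> pop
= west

> move dir: east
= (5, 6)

> pop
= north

> move dir: south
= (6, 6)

> sense dir: south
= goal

> move dir: south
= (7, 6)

Answer: (7, 6)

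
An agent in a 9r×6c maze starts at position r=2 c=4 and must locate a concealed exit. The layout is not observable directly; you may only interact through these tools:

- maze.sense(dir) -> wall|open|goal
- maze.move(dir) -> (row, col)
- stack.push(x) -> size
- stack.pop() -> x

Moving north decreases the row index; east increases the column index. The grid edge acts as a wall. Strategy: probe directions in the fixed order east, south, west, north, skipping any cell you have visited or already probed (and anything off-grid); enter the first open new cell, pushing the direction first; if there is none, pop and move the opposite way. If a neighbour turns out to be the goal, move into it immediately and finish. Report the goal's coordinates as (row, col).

Now I run sense passing dir: east, which returns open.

Using push passing x: east, yielding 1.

I run move passing dir: east, — result: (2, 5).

I call sense passing dir: south, → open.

I try push passing x: south, and observe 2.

Then move passing dir: south, and see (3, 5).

I invoke sense passing dir: south, and see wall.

I call sense passing dir: west, and get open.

I run push passing x: west, giving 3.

I run move passing dir: west, → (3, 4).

Next I call sense passing dir: south, → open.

I invoke push passing x: south, yielding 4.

Using move passing dir: south, : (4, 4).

Next I call sense passing dir: south, giving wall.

Calling sense passing dir: west, giving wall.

Invoking pop, and see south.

Next I call move passing dir: north, which returns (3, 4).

I try sense passing dir: west, and observe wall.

I use pop(), → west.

Now I run move passing dir: east, yielding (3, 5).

I use pop, and see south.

Now I run move passing dir: north, yielding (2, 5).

Invoking sense passing dir: north, and see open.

Invoking push passing x: north, giving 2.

I call move passing dir: north, and get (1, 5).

I call sense passing dir: west, and get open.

Using push passing x: west, and get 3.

I invoke move passing dir: west, — result: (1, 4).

Next I call sense passing dir: west, — result: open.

Then push passing x: west, : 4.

Then move passing dir: west, : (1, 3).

Then sense passing dir: south, giving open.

I invoke push passing x: south, and see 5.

I invoke move passing dir: south, : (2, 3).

Calling sense passing dir: west, which returns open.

I use push passing x: west, giving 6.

I use move passing dir: west, which returns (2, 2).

I invoke sense passing dir: south, yielding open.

I use push passing x: south, which returns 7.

Using move passing dir: south, yielding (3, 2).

Then sense passing dir: south, → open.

I try push passing x: south, → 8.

Now I run move passing dir: south, — result: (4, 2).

Now I run sense passing dir: south, → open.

I try push passing x: south, which returns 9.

I try move passing dir: south, which returns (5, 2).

Using sense passing dir: east, and see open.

I use push passing x: east, and get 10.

I run move passing dir: east, : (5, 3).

Using sense passing dir: south, which returns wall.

Calling pop, → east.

I run move passing dir: west, giving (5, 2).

I invoke sense passing dir: south, : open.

Then push passing x: south, and get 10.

Invoking move passing dir: south, and get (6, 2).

I call sense passing dir: south, and get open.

Now I run push passing x: south, : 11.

Then move passing dir: south, and see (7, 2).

Then sense passing dir: east, and get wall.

I run sense passing dir: south, — result: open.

I run push passing x: south, giving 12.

I use move passing dir: south, which returns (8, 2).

Now I run sense passing dir: east, and see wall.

Invoking sense passing dir: west, yielding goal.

I invoke move passing dir: west, : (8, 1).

Answer: (8, 1)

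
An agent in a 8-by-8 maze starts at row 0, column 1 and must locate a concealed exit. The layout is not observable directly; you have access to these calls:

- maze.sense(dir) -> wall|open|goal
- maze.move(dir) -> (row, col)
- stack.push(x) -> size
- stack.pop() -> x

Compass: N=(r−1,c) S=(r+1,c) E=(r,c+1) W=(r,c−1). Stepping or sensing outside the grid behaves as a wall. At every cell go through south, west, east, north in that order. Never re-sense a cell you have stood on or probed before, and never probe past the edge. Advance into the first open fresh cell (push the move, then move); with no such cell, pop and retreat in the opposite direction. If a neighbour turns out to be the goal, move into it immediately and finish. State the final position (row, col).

~$ maze.sense dir: south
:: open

~$ stack.push x: south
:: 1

~$ maze.move dir: south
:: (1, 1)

~$ maze.sense dir: south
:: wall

~$ maze.sense dir: west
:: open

~$ stack.push x: west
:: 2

~$ maze.move dir: west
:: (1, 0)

~$ maze.sense dir: south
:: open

~$ stack.push x: south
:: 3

~$ maze.move dir: south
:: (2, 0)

~$ maze.sense dir: south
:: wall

~$ stack.pop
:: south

~$ maze.move dir: north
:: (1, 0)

~$ maze.sense dir: north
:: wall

~$ stack.pop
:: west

~$ maze.move dir: east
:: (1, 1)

~$ maze.sense dir: east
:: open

~$ stack.push x: east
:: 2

~$ maze.move dir: east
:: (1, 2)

~$ maze.sense dir: south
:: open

~$ stack.push x: south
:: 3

~$ maze.move dir: south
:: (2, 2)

~$ maze.sense dir: south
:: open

~$ stack.push x: south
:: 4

~$ maze.move dir: south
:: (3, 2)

~$ maze.sense dir: south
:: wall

~$ maze.sense dir: west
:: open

~$ stack.push x: west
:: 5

~$ maze.move dir: west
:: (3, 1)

~$ maze.sense dir: south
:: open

~$ stack.push x: south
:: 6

~$ maze.move dir: south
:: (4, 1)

~$ maze.sense dir: south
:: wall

~$ maze.sense dir: west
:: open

~$ stack.push x: west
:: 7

~$ maze.move dir: west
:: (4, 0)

~$ maze.sense dir: south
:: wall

~$ stack.pop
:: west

~$ maze.move dir: east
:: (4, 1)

~$ stack.pop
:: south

~$ maze.move dir: north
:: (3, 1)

~$ stack.pop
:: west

~$ maze.move dir: east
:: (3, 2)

~$ maze.sense dir: east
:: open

~$ stack.push x: east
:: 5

~$ maze.move dir: east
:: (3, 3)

~$ maze.sense dir: south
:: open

~$ stack.push x: south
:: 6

~$ maze.move dir: south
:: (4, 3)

~$ maze.sense dir: south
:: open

~$ stack.push x: south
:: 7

~$ maze.move dir: south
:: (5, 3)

~$ maze.sense dir: south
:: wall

~$ maze.sense dir: west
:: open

~$ stack.push x: west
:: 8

~$ maze.move dir: west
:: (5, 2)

~$ maze.sense dir: south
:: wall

~$ stack.pop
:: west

~$ maze.move dir: east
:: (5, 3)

~$ maze.sense dir: east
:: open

~$ stack.push x: east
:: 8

~$ maze.move dir: east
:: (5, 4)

~$ maze.sense dir: south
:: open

~$ stack.push x: south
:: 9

~$ maze.move dir: south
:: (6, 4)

~$ maze.sense dir: south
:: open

~$ stack.push x: south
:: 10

~$ maze.move dir: south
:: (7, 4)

~$ maze.sense dir: west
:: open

~$ stack.push x: west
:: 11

~$ maze.move dir: west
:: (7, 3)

~$ maze.sense dir: west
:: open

~$ stack.push x: west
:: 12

~$ maze.move dir: west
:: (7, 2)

~$ maze.sense dir: west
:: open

~$ stack.push x: west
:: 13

~$ maze.move dir: west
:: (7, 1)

~$ maze.sense dir: west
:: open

~$ stack.push x: west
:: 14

~$ maze.move dir: west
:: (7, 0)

~$ maze.sense dir: north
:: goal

~$ maze.move dir: north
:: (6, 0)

Answer: (6, 0)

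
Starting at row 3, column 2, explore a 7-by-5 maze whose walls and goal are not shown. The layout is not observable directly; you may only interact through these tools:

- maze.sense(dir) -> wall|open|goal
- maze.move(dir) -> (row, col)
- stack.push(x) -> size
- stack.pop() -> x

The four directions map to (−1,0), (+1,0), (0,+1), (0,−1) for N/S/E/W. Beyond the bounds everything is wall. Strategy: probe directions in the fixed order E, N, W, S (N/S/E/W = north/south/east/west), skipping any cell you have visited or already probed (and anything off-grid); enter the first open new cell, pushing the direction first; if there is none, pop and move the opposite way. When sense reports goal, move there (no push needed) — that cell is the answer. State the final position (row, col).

% maze.sense(dir=east) == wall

% maze.sense(dir=north) == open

% stack.push(x=north) == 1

% maze.move(dir=north) == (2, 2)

% maze.sense(dir=east) == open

% stack.push(x=east) == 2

% maze.move(dir=east) == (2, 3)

% maze.sense(dir=east) == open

% stack.push(x=east) == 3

% maze.move(dir=east) == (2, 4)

% maze.sense(dir=north) == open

% stack.push(x=north) == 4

% maze.move(dir=north) == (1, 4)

% maze.sense(dir=north) == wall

% maze.sense(dir=west) == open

% stack.push(x=west) == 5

% maze.move(dir=west) == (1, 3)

% maze.sense(dir=north) == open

% stack.push(x=north) == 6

% maze.move(dir=north) == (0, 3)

% maze.sense(dir=west) == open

% stack.push(x=west) == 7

% maze.move(dir=west) == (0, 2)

% maze.sense(dir=west) == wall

% maze.sense(dir=south) == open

% stack.push(x=south) == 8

% maze.move(dir=south) == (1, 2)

% maze.sense(dir=west) == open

% stack.push(x=west) == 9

% maze.move(dir=west) == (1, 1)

% maze.sense(dir=west) == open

% stack.push(x=west) == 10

% maze.move(dir=west) == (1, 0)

% maze.sense(dir=north) == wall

% maze.sense(dir=south) == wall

% stack.pop() == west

% maze.move(dir=east) == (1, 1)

% maze.sense(dir=south) == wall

% stack.pop() == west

% maze.move(dir=east) == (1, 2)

% stack.pop() == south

% maze.move(dir=north) == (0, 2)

% stack.pop() == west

% maze.move(dir=east) == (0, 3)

% stack.pop() == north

% maze.move(dir=south) == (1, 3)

% stack.pop() == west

% maze.move(dir=east) == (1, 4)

% stack.pop() == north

% maze.move(dir=south) == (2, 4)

% maze.sense(dir=south) == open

% stack.push(x=south) == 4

% maze.move(dir=south) == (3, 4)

% maze.sense(dir=south) == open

% stack.push(x=south) == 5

% maze.move(dir=south) == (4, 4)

% maze.sense(dir=west) == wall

% maze.sense(dir=south) == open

% stack.push(x=south) == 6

% maze.move(dir=south) == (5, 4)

% maze.sense(dir=west) == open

% stack.push(x=west) == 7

% maze.move(dir=west) == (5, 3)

% maze.sense(dir=west) == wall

% maze.sense(dir=south) == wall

% stack.pop() == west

% maze.move(dir=east) == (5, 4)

% maze.sense(dir=south) == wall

% stack.pop() == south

% maze.move(dir=north) == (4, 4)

% stack.pop() == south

% maze.move(dir=north) == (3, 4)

% stack.pop() == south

% maze.move(dir=north) == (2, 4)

% stack.pop() == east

% maze.move(dir=west) == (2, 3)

% stack.pop() == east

% maze.move(dir=west) == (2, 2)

% stack.pop() == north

% maze.move(dir=south) == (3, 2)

% maze.sense(dir=west) == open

% stack.push(x=west) == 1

% maze.move(dir=west) == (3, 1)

% maze.sense(dir=west) == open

% stack.push(x=west) == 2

% maze.move(dir=west) == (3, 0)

% maze.sense(dir=south) == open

% stack.push(x=south) == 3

% maze.move(dir=south) == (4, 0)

% maze.sense(dir=east) == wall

% maze.sense(dir=south) == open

% stack.push(x=south) == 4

% maze.move(dir=south) == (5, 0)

% maze.sense(dir=east) == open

% stack.push(x=east) == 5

% maze.move(dir=east) == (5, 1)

% maze.sense(dir=south) == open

% stack.push(x=south) == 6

% maze.move(dir=south) == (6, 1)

% maze.sense(dir=east) == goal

% maze.move(dir=east) == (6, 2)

Answer: (6, 2)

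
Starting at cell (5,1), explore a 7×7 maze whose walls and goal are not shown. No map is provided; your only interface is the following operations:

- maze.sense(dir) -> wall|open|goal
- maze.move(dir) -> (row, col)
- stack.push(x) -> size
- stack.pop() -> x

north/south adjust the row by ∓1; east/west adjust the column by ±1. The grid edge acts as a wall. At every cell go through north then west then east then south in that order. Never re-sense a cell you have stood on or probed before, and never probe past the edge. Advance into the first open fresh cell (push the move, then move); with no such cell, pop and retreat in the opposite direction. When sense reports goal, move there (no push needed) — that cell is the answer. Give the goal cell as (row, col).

I invoke maze.sense using dir→north, giving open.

Next I call stack.push using x→north, yielding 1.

I try maze.move using dir→north, → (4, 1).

Now I run maze.sense using dir→north, yielding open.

Then stack.push using x→north, and see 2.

Calling maze.move using dir→north, : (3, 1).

Invoking maze.sense using dir→north, which returns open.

Next I call stack.push using x→north, and observe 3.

Invoking maze.move using dir→north, and observe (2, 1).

Now I run maze.sense using dir→north, and observe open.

Using stack.push using x→north, giving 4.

I run maze.move using dir→north, yielding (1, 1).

Now I run maze.sense using dir→north, and get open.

I invoke stack.push using x→north, — result: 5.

I run maze.move using dir→north, giving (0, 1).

Then maze.sense using dir→west, → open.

I invoke stack.push using x→west, — result: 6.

I try maze.move using dir→west, and get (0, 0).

I invoke maze.sense using dir→south, — result: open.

I try stack.push using x→south, and see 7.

I try maze.move using dir→south, which returns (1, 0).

I invoke maze.sense using dir→south, which returns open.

Calling stack.push using x→south, — result: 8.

I try maze.move using dir→south, yielding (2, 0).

I run maze.sense using dir→south, yielding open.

Using stack.push using x→south, → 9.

I run maze.move using dir→south, which returns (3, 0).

I use maze.sense using dir→south, : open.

I call stack.push using x→south, — result: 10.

Calling maze.move using dir→south, : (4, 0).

I use maze.sense using dir→south, and see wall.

Next I call stack.pop(), which returns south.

Using maze.move using dir→north, — result: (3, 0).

I call stack.pop(), giving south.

Now I run maze.move using dir→north, and get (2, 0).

I use stack.pop, yielding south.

I use maze.move using dir→north, giving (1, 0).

Then stack.pop, : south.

I run maze.move using dir→north, giving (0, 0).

I call stack.pop, — result: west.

I call maze.move using dir→east, yielding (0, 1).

Then maze.sense using dir→east, and see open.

Now I run stack.push using x→east, : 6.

Using maze.move using dir→east, and observe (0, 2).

Then maze.sense using dir→east, : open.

Using stack.push using x→east, → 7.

I invoke maze.move using dir→east, giving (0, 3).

I run maze.sense using dir→east, : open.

I invoke stack.push using x→east, : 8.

I call maze.move using dir→east, and see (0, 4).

Calling maze.sense using dir→east, and get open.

I call stack.push using x→east, which returns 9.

I call maze.move using dir→east, giving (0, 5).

I try maze.sense using dir→east, — result: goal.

Using maze.move using dir→east, : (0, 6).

Answer: (0, 6)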